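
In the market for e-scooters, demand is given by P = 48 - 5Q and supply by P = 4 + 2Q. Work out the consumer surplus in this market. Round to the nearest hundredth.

Equilibrium: 48 - 5Q = 4 + 2Q, so Q* = 6.2857 and P* = 16.5714.
CS is the area between the demand curve and P* from 0 to Q*: (1/2)(6.2857)(31.4286) = 98.7755.

98.78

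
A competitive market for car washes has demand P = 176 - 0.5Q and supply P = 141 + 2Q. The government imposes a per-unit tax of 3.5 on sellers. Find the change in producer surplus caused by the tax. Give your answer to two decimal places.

-37.24

Without the tax, 176 - 0.5Q = 141 + 2Q so Q* = 14 and P* = 169.
A tax on sellers shifts supply up by 3.5: 176 - 0.5Q = 141 + 2Q + 3.5, so Q_t = 12.6. Buyers pay P_b = 169.7; sellers receive P_s = P_b - 3.5 = 166.2.
PS falls from (1/2)(14)(28) = 196 to (1/2)(12.6)(25.2) = 158.76, a change of -37.24.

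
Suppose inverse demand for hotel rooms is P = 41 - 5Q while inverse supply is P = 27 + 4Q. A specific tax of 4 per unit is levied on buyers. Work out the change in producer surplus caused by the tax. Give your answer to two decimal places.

-2.37

Pre-tax equilibrium: 41 - 5Q = 27 + 4Q gives Q* = 1.5556, P* = 33.2222.
With the tax, buyers' net willingness to pay falls by 4: (41 - 4) - 5Q = 27 + 4Q, so Q_t = 1.1111. Buyers pay P_b = 35.4444; sellers receive P_s = P_b - 4 = 31.4444.
Producers lose the trapezoid between P_s and P* out to Q_t plus the triangle from Q_t to Q*: change in PS = 2.4691 - 4.8395 = -2.3704.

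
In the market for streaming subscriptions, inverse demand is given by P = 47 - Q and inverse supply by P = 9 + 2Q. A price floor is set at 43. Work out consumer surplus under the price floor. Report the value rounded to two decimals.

Without the control, 47 - Q = 9 + 2Q so Q* = 12.6667 and P* = 34.3333.
At P = 43, buyers demand (47 - 43)/1 = 4 while sellers would supply more, so the quantity traded is 4 at price 43.
CS is the triangle under demand above 43: (1/2)(4)(47 - 43) = 8.

8.00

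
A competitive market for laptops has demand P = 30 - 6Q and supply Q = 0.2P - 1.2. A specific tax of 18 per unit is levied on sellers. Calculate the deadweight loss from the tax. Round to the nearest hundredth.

Rewriting supply in inverse form: P = 6 + 5Q.
Pre-tax equilibrium: 30 - 6Q = 6 + 5Q gives Q* = 2.1818, P* = 16.9091.
A tax on sellers shifts supply up by 18: 30 - 6Q = 6 + 5Q + 18, so Q_t = 0.5455. Buyers pay P_b = 26.7273; sellers receive P_s = P_b - 18 = 8.7273.
The welfare triangle lost has base Q* - Q_t = 1.6364 and height t = 18, so DWL = (1/2)(1.6364)(18) = 14.7273.

14.73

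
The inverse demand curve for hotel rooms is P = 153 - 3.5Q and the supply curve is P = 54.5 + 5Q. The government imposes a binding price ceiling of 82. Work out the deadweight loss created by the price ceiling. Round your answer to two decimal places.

Free-market equilibrium: 153 - 3.5Q = 54.5 + 5Q gives Q* = 11.5882, P* = 112.4412.
At P = 82, sellers supply (82 - 54.5)/5 = 5.5 while buyers want more, so the quantity traded is 5.5 at price 82.
At Q = 5.5 the demand price is 133.75 and the supply price is 82. Deadweight loss is the triangle between the curves from 5.5 to 11.5882: (1/2)(133.75 - 82)(11.5882 - 5.5) = 157.5331.

157.53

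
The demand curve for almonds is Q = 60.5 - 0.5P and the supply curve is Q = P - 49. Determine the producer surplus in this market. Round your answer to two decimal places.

288.00

Rewriting demand in inverse form: P = 121 - 2Q.
Rewriting supply in inverse form: P = 49 + Q.
Setting demand equal to supply, 72 = 3Q, so Q* = 24 and P* = 73.
The supply curve's price intercept is 49, so PS = (1/2)(Q*)(P* - 49) = (1/2)(24)(24) = 288.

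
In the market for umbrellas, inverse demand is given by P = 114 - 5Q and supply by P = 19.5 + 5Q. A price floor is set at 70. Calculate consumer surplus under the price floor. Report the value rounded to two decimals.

193.60

Free-market equilibrium: 114 - 5Q = 19.5 + 5Q gives Q* = 9.45, P* = 66.75.
At P = 70, buyers demand (114 - 70)/5 = 8.8 while sellers would supply more, so the quantity traded is 8.8 at price 70.
CS is the triangle under demand above 70: (1/2)(8.8)(114 - 70) = 193.6.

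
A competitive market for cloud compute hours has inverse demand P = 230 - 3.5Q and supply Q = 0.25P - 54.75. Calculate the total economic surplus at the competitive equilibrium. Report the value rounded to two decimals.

8.07

Rewriting supply in inverse form: P = 219 + 4Q.
Equilibrium: 230 - 3.5Q = 219 + 4Q, so Q* = 1.4667 and P* = 224.8667.
Total surplus is the full triangle between the curves from 0 to Q*: (1/2)(1.4667)(230 - 219) = 8.0667.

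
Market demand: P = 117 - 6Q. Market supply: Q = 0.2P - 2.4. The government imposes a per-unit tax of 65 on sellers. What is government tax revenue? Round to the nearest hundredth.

Rewriting supply in inverse form: P = 12 + 5Q.
Pre-tax equilibrium: 117 - 6Q = 12 + 5Q gives Q* = 9.5455, P* = 59.7273.
With the tax, sellers need 65 more per unit: 117 - 6Q = 12 + 5Q + 65, so Q_t = 3.6364. Buyers pay P_b = 95.1818; sellers receive P_s = P_b - 65 = 30.1818.
Tax revenue = t x Q_t = 65 x 3.6364 = 236.3636.

236.36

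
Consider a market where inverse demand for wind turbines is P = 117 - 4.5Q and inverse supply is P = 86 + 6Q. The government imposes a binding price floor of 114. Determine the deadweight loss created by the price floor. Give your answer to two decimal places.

27.43

Without the control, 117 - 4.5Q = 86 + 6Q so Q* = 2.9524 and P* = 103.7143.
At the floor price 114, quantity demanded is (117 - 114)/4.5 = 0.6667; demand is the short side, so Q = 0.6667 trades at P = 114.
At Q = 0.6667 the demand price is 114 and the supply price is 90. Deadweight loss is the triangle between the curves from 0.6667 to 2.9524: (1/2)(114 - 90)(2.9524 - 0.6667) = 27.4286.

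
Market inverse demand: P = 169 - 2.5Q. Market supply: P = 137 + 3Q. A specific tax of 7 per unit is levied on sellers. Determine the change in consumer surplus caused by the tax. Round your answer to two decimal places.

-16.49

Pre-tax equilibrium: 169 - 2.5Q = 137 + 3Q gives Q* = 5.8182, P* = 154.4545.
A tax on sellers shifts supply up by 7: 169 - 2.5Q = 137 + 3Q + 7, so Q_t = 4.5455. Buyers pay P_b = 157.6364; sellers receive P_s = P_b - 7 = 150.6364.
Consumers lose the trapezoid between P* and P_b out to Q_t plus the triangle from Q_t to Q*: change in CS = 25.8264 - 42.314 = -16.4876.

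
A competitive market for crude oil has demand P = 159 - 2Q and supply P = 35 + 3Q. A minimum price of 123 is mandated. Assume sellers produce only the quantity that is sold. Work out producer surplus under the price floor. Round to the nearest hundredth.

1098.00

Without the control, 159 - 2Q = 35 + 3Q so Q* = 24.8 and P* = 109.4.
At the floor price 123, quantity demanded is (159 - 123)/2 = 18; demand is the short side, so Q = 18 trades at P = 123.
The supply price at Q = 18 is 89. PS is the trapezoid between 123 and supply over [0, 18]: (1/2)[(123 - 35) + (123 - 89)](18) = 1098.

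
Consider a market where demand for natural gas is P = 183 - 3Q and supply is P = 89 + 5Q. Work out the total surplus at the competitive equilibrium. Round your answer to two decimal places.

552.25

Set 183 - 3Q = 89 + 5Q, which gives 94 = 8Q, so Q* = 11.75 and P* = 183 - 3(11.75) = 147.75.
Total surplus is the full triangle between the curves from 0 to Q*: (1/2)(11.75)(183 - 89) = 552.25.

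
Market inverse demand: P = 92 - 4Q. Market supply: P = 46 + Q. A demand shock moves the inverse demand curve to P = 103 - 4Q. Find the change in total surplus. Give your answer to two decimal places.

Initial equilibrium: Q_0 = 9.2, P_0 = 55.2; CS_0 = (1/2)(9.2)(36.8) = 169.28, PS_0 = (1/2)(9.2)(9.2) = 42.32.
New equilibrium: 103 - 4Q = 46 + Q gives Q_1 = 11.4, P_1 = 57.4; CS_1 = 259.92, PS_1 = 64.98.
Change in total surplus = (259.92 + 64.98) - (169.28 + 42.32) = 113.3.

113.30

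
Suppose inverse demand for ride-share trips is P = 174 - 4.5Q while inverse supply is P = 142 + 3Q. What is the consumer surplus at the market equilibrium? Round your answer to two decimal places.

40.96

Set 174 - 4.5Q = 142 + 3Q, which gives 32 = 7.5Q, so Q* = 4.2667 and P* = 174 - 4.5(4.2667) = 154.8.
Consumer surplus is the triangle under demand above P*: (1/2)(4.2667)(174 - 154.8) = (1/2)(4.2667)(19.2) = 40.96.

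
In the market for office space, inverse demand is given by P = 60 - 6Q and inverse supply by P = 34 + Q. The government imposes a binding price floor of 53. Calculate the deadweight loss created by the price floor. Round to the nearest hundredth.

22.72

Free-market equilibrium: 60 - 6Q = 34 + Q gives Q* = 3.7143, P* = 37.7143.
At the floor price 53, quantity demanded is (60 - 53)/6 = 1.1667; demand is the short side, so Q = 1.1667 trades at P = 53.
The lost-trades triangle has base Q* - 1.1667 = 2.5476 and height equal to the gap between the curves at Q = 1.1667, which is 53 - 35.1667 = 17.8333. DWL = (1/2)(2.5476)(17.8333) = 22.7163.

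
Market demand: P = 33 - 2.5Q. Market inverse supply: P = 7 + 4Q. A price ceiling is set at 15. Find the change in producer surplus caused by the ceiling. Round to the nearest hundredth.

Free-market equilibrium: 33 - 2.5Q = 7 + 4Q gives Q* = 4, P* = 23.
At P = 15, sellers supply (15 - 7)/4 = 2 while buyers want more, so the quantity traded is 2 at price 15.
PS goes from (1/2)(4)(16) = 32 to 8 (computed as (15 - 7)(2) - (1/2)(4)(2)^2), a change of -24.

-24.00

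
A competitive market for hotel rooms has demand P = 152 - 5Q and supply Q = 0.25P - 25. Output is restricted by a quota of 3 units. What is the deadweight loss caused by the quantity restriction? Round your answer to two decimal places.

34.72

Rewriting supply in inverse form: P = 100 + 4Q.
Unrestricted equilibrium: Q* = (152 - 100)/(5 + 4) = 5.7778.
At Q = 3 the demand price is 152 - 5(3) = 137 and the supply price is 100 + 4(3) = 112.
DWL = (1/2)(gap between curves at 3) x (Q* - 3) = (1/2)(25)(2.7778) = 34.7222.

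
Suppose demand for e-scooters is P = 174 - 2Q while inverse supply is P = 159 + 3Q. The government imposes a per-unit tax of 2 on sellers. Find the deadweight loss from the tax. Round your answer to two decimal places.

0.40

Pre-tax equilibrium: 174 - 2Q = 159 + 3Q gives Q* = 3, P* = 168.
A tax on sellers shifts supply up by 2: 174 - 2Q = 159 + 3Q + 2, so Q_t = 2.6. Buyers pay P_b = 168.8; sellers receive P_s = P_b - 2 = 166.8.
The welfare triangle lost has base Q* - Q_t = 0.4 and height t = 2, so DWL = (1/2)(0.4)(2) = 0.4.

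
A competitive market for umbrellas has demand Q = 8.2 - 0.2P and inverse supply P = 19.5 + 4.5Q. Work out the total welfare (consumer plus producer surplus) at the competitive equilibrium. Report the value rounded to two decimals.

Rewriting demand in inverse form: P = 41 - 5Q.
Setting demand equal to supply, 21.5 = 9.5Q, so Q* = 2.2632 and P* = 29.6842.
Total surplus is the full triangle between the curves from 0 to Q*: (1/2)(2.2632)(41 - 19.5) = 24.3289.

24.33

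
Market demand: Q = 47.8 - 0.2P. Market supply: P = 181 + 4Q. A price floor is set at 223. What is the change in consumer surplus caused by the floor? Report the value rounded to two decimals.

Rewriting demand in inverse form: P = 239 - 5Q.
Free-market equilibrium: 239 - 5Q = 181 + 4Q gives Q* = 6.4444, P* = 206.7778.
At P = 223, buyers demand (239 - 223)/5 = 3.2 while sellers would supply more, so the quantity traded is 3.2 at price 223.
CS goes from (1/2)(6.4444)(32.2222) = 103.8272 to 25.6 (computed as (239 - 223)(3.2) - (1/2)(5)(3.2)^2), a change of -78.2272.

-78.23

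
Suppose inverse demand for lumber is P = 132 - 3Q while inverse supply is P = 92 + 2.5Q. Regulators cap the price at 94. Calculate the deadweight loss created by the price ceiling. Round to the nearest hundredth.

115.21

Free-market equilibrium: 132 - 3Q = 92 + 2.5Q gives Q* = 7.2727, P* = 110.1818.
At P = 94, sellers supply (94 - 92)/2.5 = 0.8 while buyers want more, so the quantity traded is 0.8 at price 94.
The lost-trades triangle has base Q* - 0.8 = 6.4727 and height equal to the gap between the curves at Q = 0.8, which is 129.6 - 94 = 35.6. DWL = (1/2)(6.4727)(35.6) = 115.2145.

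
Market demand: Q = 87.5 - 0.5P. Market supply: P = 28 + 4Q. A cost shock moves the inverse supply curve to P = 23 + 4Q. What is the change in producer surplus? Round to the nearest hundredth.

83.06

Rewriting demand in inverse form: P = 175 - 2Q.
Initial equilibrium: Q_0 = 24.5, P_0 = 126; CS_0 = (1/2)(24.5)(49) = 600.25, PS_0 = (1/2)(24.5)(98) = 1200.5.
New equilibrium: 175 - 2Q = 23 + 4Q gives Q_1 = 25.3333, P_1 = 124.3333; CS_1 = 641.7778, PS_1 = 1283.5556.
Change in producer surplus = 1283.5556 - 1200.5 = 83.0556.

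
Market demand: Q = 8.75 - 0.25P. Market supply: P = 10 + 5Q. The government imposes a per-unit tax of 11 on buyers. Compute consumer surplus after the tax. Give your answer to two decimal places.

4.84

Rewriting demand in inverse form: P = 35 - 4Q.
Without the tax, 35 - 4Q = 10 + 5Q so Q* = 2.7778 and P* = 23.8889.
A tax on buyers shifts demand down by 11: (35 - 11) - 4Q = 10 + 5Q, so Q_t = 1.5556. Buyers pay P_b = 28.7778; sellers receive P_s = P_b - 11 = 17.7778.
Consumer surplus is the triangle under demand above P_b: (1/2)(1.5556)(35 - 28.7778) = 4.8395.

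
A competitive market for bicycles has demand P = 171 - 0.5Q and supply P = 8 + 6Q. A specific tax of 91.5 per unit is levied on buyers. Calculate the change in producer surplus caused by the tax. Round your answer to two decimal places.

-1523.56

Without the tax, 171 - 0.5Q = 8 + 6Q so Q* = 25.0769 and P* = 158.4615.
A tax on buyers shifts demand down by 91.5: (171 - 91.5) - 0.5Q = 8 + 6Q, so Q_t = 11. Buyers pay P_b = 165.5; sellers receive P_s = P_b - 91.5 = 74.
Producers lose the trapezoid between P_s and P* out to Q_t plus the triangle from Q_t to Q*: change in PS = 363 - 1886.5562 = -1523.5562.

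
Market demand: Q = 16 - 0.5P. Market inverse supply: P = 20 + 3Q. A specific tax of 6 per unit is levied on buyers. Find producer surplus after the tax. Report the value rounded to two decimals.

Rewriting demand in inverse form: P = 32 - 2Q.
Without the tax, 32 - 2Q = 20 + 3Q so Q* = 2.4 and P* = 27.2.
With the tax, buyers' net willingness to pay falls by 6: (32 - 6) - 2Q = 20 + 3Q, so Q_t = 1.2. Buyers pay P_b = 29.6; sellers receive P_s = P_b - 6 = 23.6.
Producer surplus is the triangle above supply below P_s: (1/2)(1.2)(23.6 - 20) = 2.16.

2.16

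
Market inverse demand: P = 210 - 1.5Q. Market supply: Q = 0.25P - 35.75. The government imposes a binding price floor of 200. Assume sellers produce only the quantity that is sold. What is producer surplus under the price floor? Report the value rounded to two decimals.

Rewriting supply in inverse form: P = 143 + 4Q.
Free-market equilibrium: 210 - 1.5Q = 143 + 4Q gives Q* = 12.1818, P* = 191.7273.
At P = 200, buyers demand (210 - 200)/1.5 = 6.6667 while sellers would supply more, so the quantity traded is 6.6667 at price 200.
The supply price at Q = 6.6667 is 169.6667. PS is the trapezoid between 200 and supply over [0, 6.6667]: (1/2)[(200 - 143) + (200 - 169.6667)](6.6667) = 291.1111.

291.11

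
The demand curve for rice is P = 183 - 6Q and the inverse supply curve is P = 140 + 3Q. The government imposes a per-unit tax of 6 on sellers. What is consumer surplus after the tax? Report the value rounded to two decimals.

Pre-tax equilibrium: 183 - 6Q = 140 + 3Q gives Q* = 4.7778, P* = 154.3333.
A tax on sellers shifts supply up by 6: 183 - 6Q = 140 + 3Q + 6, so Q_t = 4.1111. Buyers pay P_b = 158.3333; sellers receive P_s = P_b - 6 = 152.3333.
Consumer surplus is the triangle under demand above P_b: (1/2)(4.1111)(183 - 158.3333) = 50.7037.

50.70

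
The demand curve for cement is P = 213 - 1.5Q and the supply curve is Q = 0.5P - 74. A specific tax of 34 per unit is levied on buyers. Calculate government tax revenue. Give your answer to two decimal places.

301.14

Rewriting supply in inverse form: P = 148 + 2Q.
Pre-tax equilibrium: 213 - 1.5Q = 148 + 2Q gives Q* = 18.5714, P* = 185.1429.
A tax on buyers shifts demand down by 34: (213 - 34) - 1.5Q = 148 + 2Q, so Q_t = 8.8571. Buyers pay P_b = 199.7143; sellers receive P_s = P_b - 34 = 165.7143.
Revenue is the tax times quantity traded: 34 x 8.8571 = 301.1429.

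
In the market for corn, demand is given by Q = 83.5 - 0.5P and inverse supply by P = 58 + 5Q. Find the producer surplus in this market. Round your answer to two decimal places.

Rewriting demand in inverse form: P = 167 - 2Q.
Set 167 - 2Q = 58 + 5Q, which gives 109 = 7Q, so Q* = 15.5714 and P* = 167 - 2(15.5714) = 135.8571.
The supply curve's price intercept is 58, so PS = (1/2)(Q*)(P* - 58) = (1/2)(15.5714)(77.8571) = 606.1735.

606.17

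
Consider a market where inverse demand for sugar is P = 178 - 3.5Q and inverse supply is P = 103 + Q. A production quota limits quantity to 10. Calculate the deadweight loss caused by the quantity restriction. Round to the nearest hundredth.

Unrestricted equilibrium: Q* = (178 - 103)/(3.5 + 1) = 16.6667.
At Q = 10 the demand price is 178 - 3.5(10) = 143 and the supply price is 103 + (10) = 113.
Deadweight loss is the triangle between the curves from 10 to 16.6667: (1/2)(143 - 113)(16.6667 - 10) = 100.

100.00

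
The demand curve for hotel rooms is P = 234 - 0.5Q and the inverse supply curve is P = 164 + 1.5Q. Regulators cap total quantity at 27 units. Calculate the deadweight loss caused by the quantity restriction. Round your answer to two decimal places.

64.00

Unrestricted equilibrium: Q* = (234 - 164)/(0.5 + 1.5) = 35.
At Q = 27 the demand price is 234 - 0.5(27) = 220.5 and the supply price is 164 + 1.5(27) = 204.5.
DWL = (1/2)(gap between curves at 27) x (Q* - 27) = (1/2)(16)(8) = 64.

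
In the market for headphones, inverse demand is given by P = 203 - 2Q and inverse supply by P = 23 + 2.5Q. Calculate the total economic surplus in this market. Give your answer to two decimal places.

3600.00

Set 203 - 2Q = 23 + 2.5Q, which gives 180 = 4.5Q, so Q* = 40 and P* = 203 - 2(40) = 123.
CS = (1/2)(40)(80) = 1600 and PS = (1/2)(40)(100) = 2000, so total surplus = 3600.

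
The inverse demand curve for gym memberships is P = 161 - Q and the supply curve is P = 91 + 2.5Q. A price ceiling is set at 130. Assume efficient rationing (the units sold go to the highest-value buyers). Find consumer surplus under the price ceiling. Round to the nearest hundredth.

361.92

Free-market equilibrium: 161 - Q = 91 + 2.5Q gives Q* = 20, P* = 141.
At P = 130, sellers supply (130 - 91)/2.5 = 15.6 while buyers want more, so the quantity traded is 15.6 at price 130.
The demand price at Q = 15.6 is 145.4. CS is the trapezoid between demand and 130 over [0, 15.6]: (1/2)[(161 - 130) + (145.4 - 130)](15.6) = 361.92.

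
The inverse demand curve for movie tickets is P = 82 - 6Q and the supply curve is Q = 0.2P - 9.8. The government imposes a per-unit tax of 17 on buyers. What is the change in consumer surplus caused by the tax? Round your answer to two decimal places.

-20.65

Rewriting supply in inverse form: P = 49 + 5Q.
Pre-tax equilibrium: 82 - 6Q = 49 + 5Q gives Q* = 3, P* = 64.
A tax on buyers shifts demand down by 17: (82 - 17) - 6Q = 49 + 5Q, so Q_t = 1.4545. Buyers pay P_b = 73.2727; sellers receive P_s = P_b - 17 = 56.2727.
Consumers lose the trapezoid between P* and P_b out to Q_t plus the triangle from Q_t to Q*: change in CS = 6.3471 - 27 = -20.6529.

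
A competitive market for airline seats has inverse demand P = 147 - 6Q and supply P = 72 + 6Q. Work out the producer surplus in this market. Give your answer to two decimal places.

117.19

Setting demand equal to supply, 75 = 12Q, so Q* = 6.25 and P* = 109.5.
Producer surplus is the triangle above supply below P*: (1/2)(6.25)(109.5 - 72) = (1/2)(6.25)(37.5) = 117.1875.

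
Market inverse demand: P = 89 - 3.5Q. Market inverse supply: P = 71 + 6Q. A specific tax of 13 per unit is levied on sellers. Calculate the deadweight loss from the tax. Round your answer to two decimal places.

8.89

Without the tax, 89 - 3.5Q = 71 + 6Q so Q* = 1.8947 and P* = 82.3684.
With the tax, sellers need 13 more per unit: 89 - 3.5Q = 71 + 6Q + 13, so Q_t = 0.5263. Buyers pay P_b = 87.1579; sellers receive P_s = P_b - 13 = 74.1579.
Deadweight loss is the triangle between the curves from Q_t to Q*: (1/2)(1.8947 - 0.5263)(13) = 8.8947.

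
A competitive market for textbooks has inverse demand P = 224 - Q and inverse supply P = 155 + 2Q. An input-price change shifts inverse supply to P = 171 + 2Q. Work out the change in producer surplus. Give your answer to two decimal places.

Initial equilibrium: Q_0 = 23, P_0 = 201; CS_0 = (1/2)(23)(23) = 264.5, PS_0 = (1/2)(23)(46) = 529.
New equilibrium: 224 - Q = 171 + 2Q gives Q_1 = 17.6667, P_1 = 206.3333; CS_1 = 156.0556, PS_1 = 312.1111.
Change in producer surplus = 312.1111 - 529 = -216.8889.

-216.89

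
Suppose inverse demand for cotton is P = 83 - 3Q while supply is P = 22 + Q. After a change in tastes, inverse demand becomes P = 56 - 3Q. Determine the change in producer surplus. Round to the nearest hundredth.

Initial equilibrium: Q_0 = 15.25, P_0 = 37.25; CS_0 = (1/2)(15.25)(45.75) = 348.8438, PS_0 = (1/2)(15.25)(15.25) = 116.2812.
New equilibrium: 56 - 3Q = 22 + Q gives Q_1 = 8.5, P_1 = 30.5; CS_1 = 108.375, PS_1 = 36.125.
Change in producer surplus = 36.125 - 116.2812 = -80.1562.

-80.16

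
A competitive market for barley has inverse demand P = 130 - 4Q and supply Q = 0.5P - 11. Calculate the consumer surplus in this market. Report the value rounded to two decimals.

648.00

Rewriting supply in inverse form: P = 22 + 2Q.
Set 130 - 4Q = 22 + 2Q, which gives 108 = 6Q, so Q* = 18 and P* = 130 - 4(18) = 58.
Consumer surplus is the triangle under demand above P*: (1/2)(18)(130 - 58) = (1/2)(18)(72) = 648.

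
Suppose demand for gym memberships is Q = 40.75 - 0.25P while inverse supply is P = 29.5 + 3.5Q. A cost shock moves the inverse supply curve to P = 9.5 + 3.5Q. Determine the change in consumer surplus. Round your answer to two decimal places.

204.09

Rewriting demand in inverse form: P = 163 - 4Q.
Initial equilibrium: Q_0 = 17.8, P_0 = 91.8; CS_0 = (1/2)(17.8)(71.2) = 633.68, PS_0 = (1/2)(17.8)(62.3) = 554.47.
New equilibrium: 163 - 4Q = 9.5 + 3.5Q gives Q_1 = 20.4667, P_1 = 81.1333; CS_1 = 837.7689, PS_1 = 733.0478.
Change in consumer surplus = 837.7689 - 633.68 = 204.0889.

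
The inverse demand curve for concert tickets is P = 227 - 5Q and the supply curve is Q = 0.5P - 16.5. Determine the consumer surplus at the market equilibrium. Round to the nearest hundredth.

1920.20

Rewriting supply in inverse form: P = 33 + 2Q.
Equilibrium: 227 - 5Q = 33 + 2Q, so Q* = 27.7143 and P* = 88.4286.
Consumer surplus is the triangle under demand above P*: (1/2)(27.7143)(227 - 88.4286) = (1/2)(27.7143)(138.5714) = 1920.2041.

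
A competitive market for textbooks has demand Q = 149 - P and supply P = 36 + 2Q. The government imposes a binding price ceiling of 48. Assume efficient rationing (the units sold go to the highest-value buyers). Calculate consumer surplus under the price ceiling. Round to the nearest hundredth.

Rewriting demand in inverse form: P = 149 - Q.
Free-market equilibrium: 149 - Q = 36 + 2Q gives Q* = 37.6667, P* = 111.3333.
At P = 48, sellers supply (48 - 36)/2 = 6 while buyers want more, so the quantity traded is 6 at price 48.
The demand price at Q = 6 is 143. CS is the trapezoid between demand and 48 over [0, 6]: (1/2)[(149 - 48) + (143 - 48)](6) = 588.

588.00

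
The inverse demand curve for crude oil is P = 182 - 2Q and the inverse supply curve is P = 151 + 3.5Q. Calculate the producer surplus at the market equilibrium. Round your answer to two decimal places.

55.60

Setting demand equal to supply, 31 = 5.5Q, so Q* = 5.6364 and P* = 170.7273.
PS is the area between P* and the supply curve from 0 to Q*: (1/2)(5.6364)(19.7273) = 55.595.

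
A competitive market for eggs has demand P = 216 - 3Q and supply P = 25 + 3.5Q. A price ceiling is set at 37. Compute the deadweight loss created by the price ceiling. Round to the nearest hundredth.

Without the control, 216 - 3Q = 25 + 3.5Q so Q* = 29.3846 and P* = 127.8462.
At P = 37, sellers supply (37 - 25)/3.5 = 3.4286 while buyers want more, so the quantity traded is 3.4286 at price 37.
The lost-trades triangle has base Q* - 3.4286 = 25.956 and height equal to the gap between the curves at Q = 3.4286, which is 205.7143 - 37 = 168.7143. DWL = (1/2)(25.956)(168.7143) = 2189.5777.

2189.58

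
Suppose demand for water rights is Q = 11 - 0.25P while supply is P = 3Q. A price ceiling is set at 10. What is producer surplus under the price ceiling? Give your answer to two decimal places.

16.67

Rewriting demand in inverse form: P = 44 - 4Q.
Free-market equilibrium: 44 - 4Q = 3Q gives Q* = 6.2857, P* = 18.8571.
At the ceiling price 10, quantity supplied is (10 - 0)/3 = 3.3333; supply is the short side, so Q = 3.3333 trades at P = 10.
PS is the triangle above supply below 10: (1/2)(3.3333)(10 - 0) = 16.6667.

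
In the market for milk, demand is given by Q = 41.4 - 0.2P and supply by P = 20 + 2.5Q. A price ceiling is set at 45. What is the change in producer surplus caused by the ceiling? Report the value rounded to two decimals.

-652.09

Rewriting demand in inverse form: P = 207 - 5Q.
Free-market equilibrium: 207 - 5Q = 20 + 2.5Q gives Q* = 24.9333, P* = 82.3333.
At P = 45, sellers supply (45 - 20)/2.5 = 10 while buyers want more, so the quantity traded is 10 at price 45.
PS goes from (1/2)(24.9333)(62.3333) = 777.0889 to 125 (computed as (45 - 20)(10) - (1/2)(2.5)(10)^2), a change of -652.0889.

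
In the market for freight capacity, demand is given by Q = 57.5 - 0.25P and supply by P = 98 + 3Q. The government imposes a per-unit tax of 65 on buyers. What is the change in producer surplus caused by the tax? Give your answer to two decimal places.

-395.97

Rewriting demand in inverse form: P = 230 - 4Q.
Without the tax, 230 - 4Q = 98 + 3Q so Q* = 18.8571 and P* = 154.5714.
A tax on buyers shifts demand down by 65: (230 - 65) - 4Q = 98 + 3Q, so Q_t = 9.5714. Buyers pay P_b = 191.7143; sellers receive P_s = P_b - 65 = 126.7143.
Producers lose the trapezoid between P_s and P* out to Q_t plus the triangle from Q_t to Q*: change in PS = 137.4184 - 533.3878 = -395.9694.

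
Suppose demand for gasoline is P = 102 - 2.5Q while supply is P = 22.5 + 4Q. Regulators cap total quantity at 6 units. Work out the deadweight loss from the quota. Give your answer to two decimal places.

Unrestricted equilibrium: Q* = (102 - 22.5)/(2.5 + 4) = 12.2308.
At Q = 6 the demand price is 102 - 2.5(6) = 87 and the supply price is 22.5 + 4(6) = 46.5.
DWL = (1/2)(gap between curves at 6) x (Q* - 6) = (1/2)(40.5)(6.2308) = 126.1731.

126.17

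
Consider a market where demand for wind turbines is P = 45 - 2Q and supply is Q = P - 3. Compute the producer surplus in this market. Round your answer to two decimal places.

Rewriting supply in inverse form: P = 3 + Q.
Setting demand equal to supply, 42 = 3Q, so Q* = 14 and P* = 17.
Producer surplus is the triangle above supply below P*: (1/2)(14)(17 - 3) = (1/2)(14)(14) = 98.

98.00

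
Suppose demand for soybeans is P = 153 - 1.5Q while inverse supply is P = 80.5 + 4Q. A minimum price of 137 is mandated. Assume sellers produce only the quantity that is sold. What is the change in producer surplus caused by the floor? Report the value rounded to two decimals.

27.59

Without the control, 153 - 1.5Q = 80.5 + 4Q so Q* = 13.1818 and P* = 133.2273.
At P = 137, buyers demand (153 - 137)/1.5 = 10.6667 while sellers would supply more, so the quantity traded is 10.6667 at price 137.
PS goes from (1/2)(13.1818)(52.7273) = 347.5207 to 375.1111 (computed as (137 - 80.5)(10.6667) - (1/2)(4)(10.6667)^2), a change of 27.5904.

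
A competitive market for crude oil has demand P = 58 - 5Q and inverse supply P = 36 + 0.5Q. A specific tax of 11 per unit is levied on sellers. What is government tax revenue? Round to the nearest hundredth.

Pre-tax equilibrium: 58 - 5Q = 36 + 0.5Q gives Q* = 4, P* = 38.
With the tax, sellers need 11 more per unit: 58 - 5Q = 36 + 0.5Q + 11, so Q_t = 2. Buyers pay P_b = 48; sellers receive P_s = P_b - 11 = 37.
Tax revenue = t x Q_t = 11 x 2 = 22.

22.00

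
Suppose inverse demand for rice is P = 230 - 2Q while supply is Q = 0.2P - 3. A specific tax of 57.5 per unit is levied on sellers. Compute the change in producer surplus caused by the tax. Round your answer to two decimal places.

Rewriting supply in inverse form: P = 15 + 5Q.
Pre-tax equilibrium: 230 - 2Q = 15 + 5Q gives Q* = 30.7143, P* = 168.5714.
A tax on sellers shifts supply up by 57.5: 230 - 2Q = 15 + 5Q + 57.5, so Q_t = 22.5. Buyers pay P_b = 185; sellers receive P_s = P_b - 57.5 = 127.5.
PS falls from (1/2)(30.7143)(153.5714) = 2358.4184 to (1/2)(22.5)(112.5) = 1265.625, a change of -1092.7934.

-1092.79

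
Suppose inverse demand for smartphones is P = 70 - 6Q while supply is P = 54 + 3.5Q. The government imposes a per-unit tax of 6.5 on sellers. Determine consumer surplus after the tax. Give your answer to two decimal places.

Pre-tax equilibrium: 70 - 6Q = 54 + 3.5Q gives Q* = 1.6842, P* = 59.8947.
With the tax, sellers need 6.5 more per unit: 70 - 6Q = 54 + 3.5Q + 6.5, so Q_t = 1. Buyers pay P_b = 64; sellers receive P_s = P_b - 6.5 = 57.5.
CS = (1/2)(Q_t)(70 - P_b) = (1/2)(1)(6) = 3.

3.00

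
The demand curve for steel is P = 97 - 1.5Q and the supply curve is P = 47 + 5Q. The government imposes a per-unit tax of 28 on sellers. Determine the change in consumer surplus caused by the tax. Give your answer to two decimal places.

Pre-tax equilibrium: 97 - 1.5Q = 47 + 5Q gives Q* = 7.6923, P* = 85.4615.
With the tax, sellers need 28 more per unit: 97 - 1.5Q = 47 + 5Q + 28, so Q_t = 3.3846. Buyers pay P_b = 91.9231; sellers receive P_s = P_b - 28 = 63.9231.
CS falls from (1/2)(7.6923)(11.5385) = 44.3787 to (1/2)(3.3846)(5.0769) = 8.5917, a change of -35.787.

-35.79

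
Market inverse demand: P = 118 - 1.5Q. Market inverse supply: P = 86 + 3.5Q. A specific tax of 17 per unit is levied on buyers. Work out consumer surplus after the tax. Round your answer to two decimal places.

Pre-tax equilibrium: 118 - 1.5Q = 86 + 3.5Q gives Q* = 6.4, P* = 108.4.
With the tax, buyers' net willingness to pay falls by 17: (118 - 17) - 1.5Q = 86 + 3.5Q, so Q_t = 3. Buyers pay P_b = 113.5; sellers receive P_s = P_b - 17 = 96.5.
CS = (1/2)(Q_t)(118 - P_b) = (1/2)(3)(4.5) = 6.75.

6.75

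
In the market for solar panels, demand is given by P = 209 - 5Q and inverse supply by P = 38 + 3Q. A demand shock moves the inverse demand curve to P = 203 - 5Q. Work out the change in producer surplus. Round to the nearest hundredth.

Initial equilibrium: Q_0 = 21.375, P_0 = 102.125; CS_0 = (1/2)(21.375)(106.875) = 1142.2266, PS_0 = (1/2)(21.375)(64.125) = 685.3359.
New equilibrium: 203 - 5Q = 38 + 3Q gives Q_1 = 20.625, P_1 = 99.875; CS_1 = 1063.4766, PS_1 = 638.0859.
Change in producer surplus = 638.0859 - 685.3359 = -47.25.

-47.25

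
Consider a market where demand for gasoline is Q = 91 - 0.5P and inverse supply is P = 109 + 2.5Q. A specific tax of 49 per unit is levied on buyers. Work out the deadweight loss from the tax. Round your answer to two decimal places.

Rewriting demand in inverse form: P = 182 - 2Q.
Without the tax, 182 - 2Q = 109 + 2.5Q so Q* = 16.2222 and P* = 149.5556.
With the tax, buyers' net willingness to pay falls by 49: (182 - 49) - 2Q = 109 + 2.5Q, so Q_t = 5.3333. Buyers pay P_b = 171.3333; sellers receive P_s = P_b - 49 = 122.3333.
Deadweight loss is the triangle between the curves from Q_t to Q*: (1/2)(16.2222 - 5.3333)(49) = 266.7778.

266.78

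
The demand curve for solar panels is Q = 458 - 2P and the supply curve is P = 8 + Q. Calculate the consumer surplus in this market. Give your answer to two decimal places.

5426.78

Rewriting demand in inverse form: P = 229 - 0.5Q.
Setting demand equal to supply, 221 = 1.5Q, so Q* = 147.3333 and P* = 155.3333.
Consumer surplus is the triangle under demand above P*: (1/2)(147.3333)(229 - 155.3333) = (1/2)(147.3333)(73.6667) = 5426.7778.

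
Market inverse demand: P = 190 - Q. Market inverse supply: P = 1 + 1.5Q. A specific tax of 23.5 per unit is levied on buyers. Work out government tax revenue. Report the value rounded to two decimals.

Without the tax, 190 - Q = 1 + 1.5Q so Q* = 75.6 and P* = 114.4.
A tax on buyers shifts demand down by 23.5: (190 - 23.5) - Q = 1 + 1.5Q, so Q_t = 66.2. Buyers pay P_b = 123.8; sellers receive P_s = P_b - 23.5 = 100.3.
Revenue is the tax times quantity traded: 23.5 x 66.2 = 1555.7.

1555.70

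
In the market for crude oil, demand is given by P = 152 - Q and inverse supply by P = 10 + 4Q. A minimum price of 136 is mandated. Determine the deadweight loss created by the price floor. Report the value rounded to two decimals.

384.40

Without the control, 152 - Q = 10 + 4Q so Q* = 28.4 and P* = 123.6.
At P = 136, buyers demand (152 - 136)/1 = 16 while sellers would supply more, so the quantity traded is 16 at price 136.
At Q = 16 the demand price is 136 and the supply price is 74. Deadweight loss is the triangle between the curves from 16 to 28.4: (1/2)(136 - 74)(28.4 - 16) = 384.4.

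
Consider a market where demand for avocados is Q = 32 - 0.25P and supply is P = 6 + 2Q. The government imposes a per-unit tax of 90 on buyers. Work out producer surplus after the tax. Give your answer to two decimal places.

28.44

Rewriting demand in inverse form: P = 128 - 4Q.
Pre-tax equilibrium: 128 - 4Q = 6 + 2Q gives Q* = 20.3333, P* = 46.6667.
With the tax, buyers' net willingness to pay falls by 90: (128 - 90) - 4Q = 6 + 2Q, so Q_t = 5.3333. Buyers pay P_b = 106.6667; sellers receive P_s = P_b - 90 = 16.6667.
Producer surplus is the triangle above supply below P_s: (1/2)(5.3333)(16.6667 - 6) = 28.4444.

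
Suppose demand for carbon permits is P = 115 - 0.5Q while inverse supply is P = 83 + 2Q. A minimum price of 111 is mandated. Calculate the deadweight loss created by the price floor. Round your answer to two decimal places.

Free-market equilibrium: 115 - 0.5Q = 83 + 2Q gives Q* = 12.8, P* = 108.6.
At the floor price 111, quantity demanded is (115 - 111)/0.5 = 8; demand is the short side, so Q = 8 trades at P = 111.
At Q = 8 the demand price is 111 and the supply price is 99. Deadweight loss is the triangle between the curves from 8 to 12.8: (1/2)(111 - 99)(12.8 - 8) = 28.8.

28.80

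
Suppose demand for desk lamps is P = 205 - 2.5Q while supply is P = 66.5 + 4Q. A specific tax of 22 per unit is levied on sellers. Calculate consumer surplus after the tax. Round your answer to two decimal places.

401.55

Without the tax, 205 - 2.5Q = 66.5 + 4Q so Q* = 21.3077 and P* = 151.7308.
With the tax, sellers need 22 more per unit: 205 - 2.5Q = 66.5 + 4Q + 22, so Q_t = 17.9231. Buyers pay P_b = 160.1923; sellers receive P_s = P_b - 22 = 138.1923.
CS = (1/2)(Q_t)(205 - P_b) = (1/2)(17.9231)(44.8077) = 401.5459.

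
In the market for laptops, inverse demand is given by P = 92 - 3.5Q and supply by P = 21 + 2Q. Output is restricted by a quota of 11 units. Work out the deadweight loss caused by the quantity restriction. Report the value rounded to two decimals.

Without the quota, 92 - 3.5Q = 21 + 2Q gives Q* = 12.9091.
At Q = 11 the demand price is 92 - 3.5(11) = 53.5 and the supply price is 21 + 2(11) = 43.
DWL = (1/2)(gap between curves at 11) x (Q* - 11) = (1/2)(10.5)(1.9091) = 10.0227.

10.02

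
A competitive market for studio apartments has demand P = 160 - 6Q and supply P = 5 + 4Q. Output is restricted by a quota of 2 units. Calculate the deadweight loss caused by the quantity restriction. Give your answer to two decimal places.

911.25

Unrestricted equilibrium: Q* = (160 - 5)/(6 + 4) = 15.5.
At Q = 2 the demand price is 160 - 6(2) = 148 and the supply price is 5 + 4(2) = 13.
Deadweight loss is the triangle between the curves from 2 to 15.5: (1/2)(148 - 13)(15.5 - 2) = 911.25.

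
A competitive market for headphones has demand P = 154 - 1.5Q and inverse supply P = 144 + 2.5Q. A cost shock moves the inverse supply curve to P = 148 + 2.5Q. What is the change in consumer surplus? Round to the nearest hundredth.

-3.00

Initial equilibrium: Q_0 = 2.5, P_0 = 150.25; CS_0 = (1/2)(2.5)(3.75) = 4.6875, PS_0 = (1/2)(2.5)(6.25) = 7.8125.
New equilibrium: 154 - 1.5Q = 148 + 2.5Q gives Q_1 = 1.5, P_1 = 151.75; CS_1 = 1.6875, PS_1 = 2.8125.
Change in consumer surplus = 1.6875 - 4.6875 = -3.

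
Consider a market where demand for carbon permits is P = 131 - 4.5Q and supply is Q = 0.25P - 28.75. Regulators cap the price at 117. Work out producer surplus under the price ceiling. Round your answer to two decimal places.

0.50

Rewriting supply in inverse form: P = 115 + 4Q.
Free-market equilibrium: 131 - 4.5Q = 115 + 4Q gives Q* = 1.8824, P* = 122.5294.
At the ceiling price 117, quantity supplied is (117 - 115)/4 = 0.5; supply is the short side, so Q = 0.5 trades at P = 117.
PS is the triangle above supply below 117: (1/2)(0.5)(117 - 115) = 0.5.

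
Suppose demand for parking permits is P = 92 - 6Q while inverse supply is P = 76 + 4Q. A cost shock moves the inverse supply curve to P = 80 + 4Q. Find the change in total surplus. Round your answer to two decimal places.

-5.60

Initial equilibrium: Q_0 = 1.6, P_0 = 82.4; CS_0 = (1/2)(1.6)(9.6) = 7.68, PS_0 = (1/2)(1.6)(6.4) = 5.12.
New equilibrium: 92 - 6Q = 80 + 4Q gives Q_1 = 1.2, P_1 = 84.8; CS_1 = 4.32, PS_1 = 2.88.
Change in total surplus = (4.32 + 2.88) - (7.68 + 5.12) = -5.6.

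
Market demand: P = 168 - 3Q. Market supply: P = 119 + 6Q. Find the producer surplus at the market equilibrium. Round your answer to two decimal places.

88.93

Setting demand equal to supply, 49 = 9Q, so Q* = 5.4444 and P* = 151.6667.
Producer surplus is the triangle above supply below P*: (1/2)(5.4444)(151.6667 - 119) = (1/2)(5.4444)(32.6667) = 88.9259.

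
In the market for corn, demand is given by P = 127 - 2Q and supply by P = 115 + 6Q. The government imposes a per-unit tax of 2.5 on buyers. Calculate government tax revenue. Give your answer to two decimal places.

2.97

Pre-tax equilibrium: 127 - 2Q = 115 + 6Q gives Q* = 1.5, P* = 124.
With the tax, buyers' net willingness to pay falls by 2.5: (127 - 2.5) - 2Q = 115 + 6Q, so Q_t = 1.1875. Buyers pay P_b = 124.625; sellers receive P_s = P_b - 2.5 = 122.125.
Revenue is the tax times quantity traded: 2.5 x 1.1875 = 2.9688.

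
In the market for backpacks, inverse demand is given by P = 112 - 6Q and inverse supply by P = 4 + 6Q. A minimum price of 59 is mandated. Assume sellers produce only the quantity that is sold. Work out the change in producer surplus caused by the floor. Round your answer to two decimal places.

Free-market equilibrium: 112 - 6Q = 4 + 6Q gives Q* = 9, P* = 58.
At P = 59, buyers demand (112 - 59)/6 = 8.8333 while sellers would supply more, so the quantity traded is 8.8333 at price 59.
PS goes from (1/2)(9)(54) = 243 to 251.75 (computed as (59 - 4)(8.8333) - (1/2)(6)(8.8333)^2), a change of 8.75.

8.75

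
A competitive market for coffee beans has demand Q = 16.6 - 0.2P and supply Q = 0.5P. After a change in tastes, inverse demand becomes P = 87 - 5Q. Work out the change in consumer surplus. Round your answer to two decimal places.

34.69

Rewriting demand in inverse form: P = 83 - 5Q.
Rewriting supply in inverse form: P = 2Q.
Initial equilibrium: Q_0 = 11.8571, P_0 = 23.7143; CS_0 = (1/2)(11.8571)(59.2857) = 351.4796, PS_0 = (1/2)(11.8571)(23.7143) = 140.5918.
New equilibrium: 87 - 5Q = 2Q gives Q_1 = 12.4286, P_1 = 24.8571; CS_1 = 386.1735, PS_1 = 154.4694.
Change in consumer surplus = 386.1735 - 351.4796 = 34.6939.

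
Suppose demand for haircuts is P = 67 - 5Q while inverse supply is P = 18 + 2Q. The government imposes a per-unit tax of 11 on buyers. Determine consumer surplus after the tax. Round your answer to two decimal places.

Without the tax, 67 - 5Q = 18 + 2Q so Q* = 7 and P* = 32.
A tax on buyers shifts demand down by 11: (67 - 11) - 5Q = 18 + 2Q, so Q_t = 5.4286. Buyers pay P_b = 39.8571; sellers receive P_s = P_b - 11 = 28.8571.
Consumer surplus is the triangle under demand above P_b: (1/2)(5.4286)(67 - 39.8571) = 73.6735.

73.67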